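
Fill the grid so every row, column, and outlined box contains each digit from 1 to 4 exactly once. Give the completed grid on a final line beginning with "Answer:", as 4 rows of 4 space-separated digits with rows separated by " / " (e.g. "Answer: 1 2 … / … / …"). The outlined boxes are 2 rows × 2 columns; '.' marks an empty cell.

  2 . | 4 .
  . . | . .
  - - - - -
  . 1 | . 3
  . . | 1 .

Step 1. [r1c2∈{3}] nothing but 3 survives at r1c2. So r1c2=3.
Step 2. [r4c4∈{2,4}] in col 4, 4 fits only at r4c4 ⇒ r4c4=4.
Step 3. [r2c4∈{1,2}] 2 has one home in col 4: r2c4 ⇒ r2c4=2.
Step 4. [r2c1∈{1,4}] across row 2, 1 lands solely at r2c1 ⇒ r2c1=1.
Step 5. [r3c3∈{2}] r3c3 is down to just 2, so r3c3=2.
Step 6. [r4c2∈{2}] only 2 remains possible at r4c2. So r4c2=2.
Step 7. [r4c1∈{3}] nothing but 3 survives at r4c1 ⇒ r4c1=3.
Step 8. [r2c2∈{4}] r2c2 is down to just 4. So r2c2=4.
Step 9. [r1c4∈{1}] nothing but 1 survives at r1c4, so r1c4=1.
Step 10. [r2c3∈{3}] nothing but 3 survives at r2c3, so r2c3=3.
Step 11. [r3c1∈{4}] only 4 remains possible at r3c1. So r3c1=4.

Answer: 2 3 4 1 / 1 4 3 2 / 4 1 2 3 / 3 2 1 4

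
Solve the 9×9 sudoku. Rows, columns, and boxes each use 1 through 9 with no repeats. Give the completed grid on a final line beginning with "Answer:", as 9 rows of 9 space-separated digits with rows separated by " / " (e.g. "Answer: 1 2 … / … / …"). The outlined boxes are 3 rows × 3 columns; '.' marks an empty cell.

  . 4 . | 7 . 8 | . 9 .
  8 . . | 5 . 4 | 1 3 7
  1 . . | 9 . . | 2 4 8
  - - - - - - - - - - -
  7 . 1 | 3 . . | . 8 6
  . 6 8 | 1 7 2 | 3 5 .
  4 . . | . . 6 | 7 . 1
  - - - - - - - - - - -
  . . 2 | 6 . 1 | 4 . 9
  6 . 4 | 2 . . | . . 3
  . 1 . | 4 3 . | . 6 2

Step 1. [r1c1∈{2,3,5}] 2 has one home in col 1: r1c1, so r1c1=2.
Step 2. [r1c3∈{3,5,6}] across row 1, 3 lands solely at r1c3 ⇒ r1c3=3.
Step 3. [r5c1∈{9}] r5c1 has the single candidate 9. So r5c1=9.
Step 4. [r9c1∈{5}] nothing but 5 survives at r9c1. So r9c1=5.
Step 5. [r6c5∈{5,8,9}] 9 has one home in row 6: r6c5 ⇒ r6c5=9.
Step 6. [r7c5∈{5,8}] across row 7, 5 lands solely at r7c5. So r7c5=5.
Step 7. [r7c2∈{3,7,8}] row 7 places 8 nowhere but r7c2, so r7c2=8.
Step 8. [r3c5∈{6}] r3c5's peers cover all but 6 ⇒ r3c5=6.
Step 9. [r6c3∈{5}] nothing but 5 survives at r6c3. So r6c3=5.
Step 10. [r8c7∈{5,8}] r8c7 is the only open cell in row 8 admitting 5, so r8c7=5.
Step 11. [r3c3∈{7}] only 7 remains possible at r3c3 ⇒ r3c3=7.
Step 12. [r8c2∈{7,9}] across col 2, 7 lands solely at r8c2. So r8c2=7.
Step 13. [r9c3∈{9}] nothing but 9 survives at r9c3, so r9c3=9.
Step 14. [r4c2∈{2}] r4c2 is down to just 2 ⇒ r4c2=2.
Step 15. [r6c8∈{2}] only 2 remains possible at r6c8 ⇒ r6c8=2.
Step 16. [r7c1∈{3}] r7c1 is down to just 3 ⇒ r7c1=3.
Step 17. [r5c9∈{4}] r5c9's peers cover all but 4, so r5c9=4.
Step 18. [r1c5∈{1}] r1c5 has the single candidate 1 ⇒ r1c5=1.
Step 19. [r4c7∈{9}] r4c7 has the single candidate 9. So r4c7=9.
Step 20. [r1c7∈{6}] r1c7's peers cover all but 6. So r1c7=6.
Step 21. [r9c6∈{7}] r9c6 has the single candidate 7, so r9c6=7.
Step 22. [r4c5∈{4}] r4c5 is down to just 4 ⇒ r4c5=4.
Step 23. [r1c9∈{5}] r1c9's peers cover all but 5, so r1c9=5.
Step 24. [r2c5∈{2}] nothing but 2 survives at r2c5 ⇒ r2c5=2.
Step 25. [r3c6∈{3}] nothing but 3 survives at r3c6. So r3c6=3.
Step 26. [r6c2∈{3}] only 3 remains possible at r6c2. So r6c2=3.
Step 27. [r9c7∈{8}] only 8 remains possible at r9c7 ⇒ r9c7=8.
Step 28. [r4c6∈{5}] r4c6 has the single candidate 5. So r4c6=5.
Step 29. [r8c8∈{1}] r8c8 is down to just 1 ⇒ r8c8=1.
Step 30. [r8c6∈{9}] r8c6's peers cover all but 9, so r8c6=9.
Step 31. [r2c3∈{6}] nothing but 6 survives at r2c3 ⇒ r2c3=6.
Step 32. [r7c8∈{7}] r7c8 has the single candidate 7. So r7c8=7.
Step 33. [r2c2∈{9}] nothing but 9 survives at r2c2 ⇒ r2c2=9.
Step 34. [r3c2∈{5}] r3c2 has the single candidate 5. So r3c2=5.
Step 35. [r6c4∈{8}] r6c4 has the single candidate 8. So r6c4=8.
Step 36. [r8c5∈{8}] nothing but 8 survives at r8c5, so r8c5=8.

Answer: 2 4 3 7 1 8 6 9 5 / 8 9 6 5 2 4 1 3 7 / 1 5 7 9 6 3 2 4 8 / 7 2 1 3 4 5 9 8 6 / 9 6 8 1 7 2 3 5 4 / 4 3 5 8 9 6 7 2 1 / 3 8 2 6 5 1 4 7 9 / 6 7 4 2 8 9 5 1 3 / 5 1 9 4 3 7 8 6 2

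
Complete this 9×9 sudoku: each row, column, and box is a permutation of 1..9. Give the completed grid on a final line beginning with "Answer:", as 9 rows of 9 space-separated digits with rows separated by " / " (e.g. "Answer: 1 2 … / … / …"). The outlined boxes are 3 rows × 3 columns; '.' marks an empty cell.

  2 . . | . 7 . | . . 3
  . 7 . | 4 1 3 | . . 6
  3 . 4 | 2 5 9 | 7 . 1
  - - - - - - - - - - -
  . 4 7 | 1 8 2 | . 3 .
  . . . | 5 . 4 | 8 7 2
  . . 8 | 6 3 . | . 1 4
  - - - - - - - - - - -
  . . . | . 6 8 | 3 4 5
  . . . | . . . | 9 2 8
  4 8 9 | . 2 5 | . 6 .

Step 1. [r2c3∈{5}] r2c3 is down to just 5. So r2c3=5.
Step 2. [r3c2∈{6}] r3c2 is down to just 6. So r3c2=6.
Step 3. [r8c6∈{1,7}] r8c6 is the only open cell in col 6 admitting 1, so r8c6=1.
Step 4. [r6c7∈{5}] r6c7 has the single candidate 5, so r6c7=5.
Step 5. [r6c1∈{9}] r6c1 is down to just 9. So r6c1=9.
Step 6. [r1c3∈{1}] only 1 remains possible at r1c3, so r1c3=1.
Step 7. [r3c8∈{8}] only 8 remains possible at r3c8. So r3c8=8.
Step 8. [r9c4∈{3,7}] r9c4 is the only open cell in row 9 admitting 3. So r9c4=3.
Step 9. [r8c2∈{3,5}] r8c2 is the only open cell in col 2 admitting 5, so r8c2=5.
Step 10. [r8c4∈{7}] r8c4 has the single candidate 7, so r8c4=7.
Step 11. [r8c1∈{6}] r8c1 has the single candidate 6 ⇒ r8c1=6.
Step 12. [r5c1∈{1}] r5c1 has the single candidate 1, so r5c1=1.
Step 13. [r6c2∈{2}] nothing but 2 survives at r6c2 ⇒ r6c2=2.
Step 14. [r5c3∈{3,6}] r5c3 is the only open cell in row 5 admitting 6 ⇒ r5c3=6.
Step 15. [r1c8∈{5,9}] row 1 places 5 nowhere but r1c8, so r1c8=5.
Step 16. [r7c4∈{9}] r7c4 has the single candidate 9. So r7c4=9.
Step 17. [r8c3∈{3}] only 3 remains possible at r8c3, so r8c3=3.
Step 18. [r7c2∈{1}] nothing but 1 survives at r7c2 ⇒ r7c2=1.
Step 19. [r7c1∈{7}] r7c1 has the single candidate 7. So r7c1=7.
Step 20. [r2c1∈{8}] r2c1's peers cover all but 8, so r2c1=8.
Step 21. [r8c5∈{4}] only 4 remains possible at r8c5. So r8c5=4.
Step 22. [r1c6∈{6}] r1c6 has the single candidate 6. So r1c6=6.
Step 23. [r1c4∈{8}] only 8 remains possible at r1c4. So r1c4=8.
Step 24. [r5c5∈{9}] only 9 remains possible at r5c5, so r5c5=9.
Step 25. [r5c2∈{3}] only 3 remains possible at r5c2, so r5c2=3.
Step 26. [r7c3∈{2}] r7c3 is down to just 2, so r7c3=2.
Step 27. [r6c6∈{7}] r6c6 has the single candidate 7 ⇒ r6c6=7.
Step 28. [r9c7∈{1}] nothing but 1 survives at r9c7. So r9c7=1.
Step 29. [r9c9∈{7}] only 7 remains possible at r9c9 ⇒ r9c9=7.
Step 30. [r4c7∈{6}] r4c7 has the single candidate 6. So r4c7=6.
Step 31. [r2c8∈{9}] nothing but 9 survives at r2c8, so r2c8=9.
Step 32. [r4c9∈{9}] r4c9's peers cover all but 9 ⇒ r4c9=9.
Step 33. [r4c1∈{5}] r4c1's peers cover all but 5 ⇒ r4c1=5.
Step 34. [r1c2∈{9}] r1c2 has the single candidate 9. So r1c2=9.
Step 35. [r1c7∈{4}] nothing but 4 survives at r1c7 ⇒ r1c7=4.
Step 36. [r2c7∈{2}] only 2 remains possible at r2c7 ⇒ r2c7=2.

Answer: 2 9 1 8 7 6 4 5 3 / 8 7 5 4 1 3 2 9 6 / 3 6 4 2 5 9 7 8 1 / 5 4 7 1 8 2 6 3 9 / 1 3 6 5 9 4 8 7 2 / 9 2 8 6 3 7 5 1 4 / 7 1 2 9 6 8 3 4 5 / 6 5 3 7 4 1 9 2 8 / 4 8 9 3 2 5 1 6 7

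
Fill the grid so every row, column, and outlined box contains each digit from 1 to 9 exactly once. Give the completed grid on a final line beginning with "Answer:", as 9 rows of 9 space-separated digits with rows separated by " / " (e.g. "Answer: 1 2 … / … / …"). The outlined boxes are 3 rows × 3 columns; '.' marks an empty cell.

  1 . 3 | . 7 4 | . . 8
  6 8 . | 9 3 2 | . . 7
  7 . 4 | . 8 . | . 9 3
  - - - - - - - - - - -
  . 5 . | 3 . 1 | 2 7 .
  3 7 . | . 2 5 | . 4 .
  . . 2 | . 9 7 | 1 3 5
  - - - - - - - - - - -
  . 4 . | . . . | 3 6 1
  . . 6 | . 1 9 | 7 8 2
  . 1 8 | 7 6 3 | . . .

Step 1. [r9c8∈{5}] r9c8 is down to just 5. So r9c8=5.
Step 2. [r7c5∈{5}] r7c5's peers cover all but 5, so r7c5=5.
Step 3. [r4c3∈{9}] only 9 remains possible at r4c3, so r4c3=9.
Step 4. [r3c6∈{6}] only 6 remains possible at r3c6 ⇒ r3c6=6.
Step 5. [r3c7∈{5}] only 5 remains possible at r3c7, so r3c7=5.
Step 6. [r5c7∈{6,8,9}] 8 has one home in col 7: r5c7 ⇒ r5c7=8.
Step 7. [r6c4∈{4,6,8}] across box 5, 8 lands solely at r6c4, so r6c4=8.
Step 8. [r9c7∈{4,9}] col 7 places 9 nowhere but r9c7. So r9c7=9.
Step 9. [r5c9∈{6,9}] row 5 places 9 nowhere but r5c9 ⇒ r5c9=9.
Step 10. [r1c8∈{2}] only 2 remains possible at r1c8, so r1c8=2.
Step 11. [r4c5∈{4}] nothing but 4 survives at r4c5, so r4c5=4.
Step 12. [r7c1∈{2,9}] 9 has one home in row 7: r7c1, so r7c1=9.
Step 13. [r9c1∈{2}] r9c1's peers cover all but 2, so r9c1=2.
Step 14. [r9c9∈{4}] only 4 remains possible at r9c9, so r9c9=4.
Step 15. [r8c1∈{5}] nothing but 5 survives at r8c1, so r8c1=5.
Step 16. [r5c3∈{1}] only 1 remains possible at r5c3, so r5c3=1.
Step 17. [r2c3∈{5}] r2c3's peers cover all but 5 ⇒ r2c3=5.
Step 18. [r2c7∈{4}] only 4 remains possible at r2c7. So r2c7=4.
Step 19. [r7c6∈{8}] only 8 remains possible at r7c6 ⇒ r7c6=8.
Step 20. [r3c4∈{1}] r3c4 is down to just 1 ⇒ r3c4=1.
Step 21. [r4c1∈{8}] r4c1's peers cover all but 8 ⇒ r4c1=8.
Step 22. [r6c2∈{6}] only 6 remains possible at r6c2, so r6c2=6.
Step 23. [r8c2∈{3}] nothing but 3 survives at r8c2, so r8c2=3.
Step 24. [r2c8∈{1}] only 1 remains possible at r2c8, so r2c8=1.
Step 25. [r4c9∈{6}] r4c9's peers cover all but 6. So r4c9=6.
Step 26. [r1c4∈{5}] r1c4 has the single candidate 5. So r1c4=5.
Step 27. [r7c3∈{7}] r7c3's peers cover all but 7 ⇒ r7c3=7.
Step 28. [r7c4∈{2}] r7c4 has the single candidate 2. So r7c4=2.
Step 29. [r1c7∈{6}] only 6 remains possible at r1c7, so r1c7=6.
Step 30. [r6c1∈{4}] nothing but 4 survives at r6c1. So r6c1=4.
Step 31. [r5c4∈{6}] nothing but 6 survives at r5c4, so r5c4=6.
Step 32. [r3c2∈{2}] r3c2 is down to just 2. So r3c2=2.
Step 33. [r8c4∈{4}] only 4 remains possible at r8c4, so r8c4=4.
Step 34. [r1c2∈{9}] r1c2 has the single candidate 9 ⇒ r1c2=9.

Answer: 1 9 3 5 7 4 6 2 8 / 6 8 5 9 3 2 4 1 7 / 7 2 4 1 8 6 5 9 3 / 8 5 9 3 4 1 2 7 6 / 3 7 1 6 2 5 8 4 9 / 4 6 2 8 9 7 1 3 5 / 9 4 7 2 5 8 3 6 1 / 5 3 6 4 1 9 7 8 2 / 2 1 8 7 6 3 9 5 4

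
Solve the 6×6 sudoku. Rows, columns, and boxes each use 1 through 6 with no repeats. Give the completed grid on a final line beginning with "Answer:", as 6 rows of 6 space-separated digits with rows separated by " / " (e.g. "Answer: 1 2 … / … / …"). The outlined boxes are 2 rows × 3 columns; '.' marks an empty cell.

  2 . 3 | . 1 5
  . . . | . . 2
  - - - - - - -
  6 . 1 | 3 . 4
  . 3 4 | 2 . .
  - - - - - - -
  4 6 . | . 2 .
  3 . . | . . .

Step 1. [r6c2∈{1,2,5}] box 5 places 1 nowhere but r6c2. So r6c2=1.
Step 2. [r1c4∈{4,6}] across row 1, 6 lands solely at r1c4. So r1c4=6.
Step 3. [r4c1∈{5}] nothing but 5 survives at r4c1 ⇒ r4c1=5.
Step 4. [r2c4∈{4}] nothing but 4 survives at r2c4 ⇒ r2c4=4.
Step 5. [r5c3∈{5}] nothing but 5 survives at r5c3, so r5c3=5.
Step 6. [r6c6∈{6}] only 6 remains possible at r6c6, so r6c6=6.
Step 7. [r3c5∈{5}] r3c5's peers cover all but 5, so r3c5=5.
Step 8. [r4c6∈{1}] nothing but 1 survives at r4c6, so r4c6=1.
Step 9. [r4c5∈{6}] r4c5 is down to just 6, so r4c5=6.
Step 10. [r2c2∈{5}] nothing but 5 survives at r2c2. So r2c2=5.
Step 11. [r2c3∈{6}] only 6 remains possible at r2c3 ⇒ r2c3=6.
Step 12. [r3c2∈{2}] only 2 remains possible at r3c2 ⇒ r3c2=2.
Step 13. [r6c4∈{5}] nothing but 5 survives at r6c4 ⇒ r6c4=5.
Step 14. [r6c3∈{2}] r6c3 has the single candidate 2, so r6c3=2.
Step 15. [r5c6∈{3}] r5c6 is down to just 3 ⇒ r5c6=3.
Step 16. [r2c5∈{3}] only 3 remains possible at r2c5 ⇒ r2c5=3.
Step 17. [r5c4∈{1}] nothing but 1 survives at r5c4. So r5c4=1.
Step 18. [r6c5∈{4}] r6c5 is down to just 4 ⇒ r6c5=4.
Step 19. [r2c1∈{1}] r2c1 is down to just 1, so r2c1=1.
Step 20. [r1c2∈{4}] r1c2's peers cover all but 4 ⇒ r1c2=4.

Answer: 2 4 3 6 1 5 / 1 5 6 4 3 2 / 6 2 1 3 5 4 / 5 3 4 2 6 1 / 4 6 5 1 2 3 / 3 1 2 5 4 6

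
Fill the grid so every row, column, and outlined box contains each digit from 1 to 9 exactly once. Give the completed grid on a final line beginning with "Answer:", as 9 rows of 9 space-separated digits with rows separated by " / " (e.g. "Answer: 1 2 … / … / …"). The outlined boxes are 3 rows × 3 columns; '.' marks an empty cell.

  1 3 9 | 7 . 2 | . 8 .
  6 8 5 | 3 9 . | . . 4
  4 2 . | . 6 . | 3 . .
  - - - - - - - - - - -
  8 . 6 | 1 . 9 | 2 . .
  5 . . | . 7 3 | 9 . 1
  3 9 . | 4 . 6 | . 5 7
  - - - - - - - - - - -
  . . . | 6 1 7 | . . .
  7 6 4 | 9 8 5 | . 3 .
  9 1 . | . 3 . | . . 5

Step 1. [r7c9∈{2,8,9}] in col 9, 8 fits only at r7c9. So r7c9=8.
Step 2. [r4c8∈{4}] only 4 remains possible at r4c8, so r4c8=4.
Step 3. [r2c8∈{1,2,7}] in row 2, 2 fits only at r2c8, so r2c8=2.
Step 4. [r3c8∈{1,7,9}] 1 has one home in col 8: r3c8. So r3c8=1.
Step 5. [r5c3∈{2}] r5c3 is down to just 2. So r5c3=2.
Step 6. [r1c7∈{5,6}] in col 7, 5 fits only at r1c7, so r1c7=5.
Step 7. [r9c7∈{4,6,7}] col 7 places 6 nowhere but r9c7, so r9c7=6.
Step 8. [r3c6∈{8}] only 8 remains possible at r3c6. So r3c6=8.
Step 9. [r1c5∈{4}] only 4 remains possible at r1c5 ⇒ r1c5=4.
Step 10. [r4c5∈{5}] only 5 remains possible at r4c5 ⇒ r4c5=5.
Step 11. [r6c7∈{8}] nothing but 8 survives at r6c7. So r6c7=8.
Step 12. [r3c4∈{5}] r3c4 has the single candidate 5, so r3c4=5.
Step 13. [r9c3∈{8}] r9c3 is down to just 8. So r9c3=8.
Step 14. [r1c9∈{6}] r1c9 is down to just 6 ⇒ r1c9=6.
Step 15. [r2c6∈{1}] r2c6 is down to just 1. So r2c6=1.
Step 16. [r6c5∈{2}] r6c5 has the single candidate 2. So r6c5=2.
Step 17. [r2c7∈{7}] r2c7's peers cover all but 7 ⇒ r2c7=7.
Step 18. [r9c8∈{7}] r9c8 is down to just 7. So r9c8=7.
Step 19. [r9c6∈{4}] r9c6 has the single candidate 4. So r9c6=4.
Step 20. [r6c3∈{1}] r6c3 is down to just 1 ⇒ r6c3=1.
Step 21. [r4c9∈{3}] r4c9's peers cover all but 3. So r4c9=3.
Step 22. [r7c8∈{9}] nothing but 9 survives at r7c8 ⇒ r7c8=9.
Step 23. [r5c8∈{6}] r5c8 has the single candidate 6. So r5c8=6.
Step 24. [r3c9∈{9}] r3c9's peers cover all but 9, so r3c9=9.
Step 25. [r5c2∈{4}] r5c2's peers cover all but 4, so r5c2=4.
Step 26. [r3c3∈{7}] nothing but 7 survives at r3c3. So r3c3=7.
Step 27. [r4c2∈{7}] r4c2 has the single candidate 7. So r4c2=7.
Step 28. [r7c1∈{2}] nothing but 2 survives at r7c1, so r7c1=2.
Step 29. [r5c4∈{8}] r5c4 has the single candidate 8, so r5c4=8.
Step 30. [r8c9∈{2}] nothing but 2 survives at r8c9 ⇒ r8c9=2.
Step 31. [r8c7∈{1}] r8c7 is down to just 1 ⇒ r8c7=1.
Step 32. [r7c2∈{5}] only 5 remains possible at r7c2, so r7c2=5.
Step 33. [r7c3∈{3}] r7c3 is down to just 3. So r7c3=3.
Step 34. [r9c4∈{2}] r9c4 has the single candidate 2, so r9c4=2.
Step 35. [r7c7∈{4}] only 4 remains possible at r7c7, so r7c7=4.

Answer: 1 3 9 7 4 2 5 8 6 / 6 8 5 3 9 1 7 2 4 / 4 2 7 5 6 8 3 1 9 / 8 7 6 1 5 9 2 4 3 / 5 4 2 8 7 3 9 6 1 / 3 9 1 4 2 6 8 5 7 / 2 5 3 6 1 7 4 9 8 / 7 6 4 9 8 5 1 3 2 / 9 1 8 2 3 4 6 7 5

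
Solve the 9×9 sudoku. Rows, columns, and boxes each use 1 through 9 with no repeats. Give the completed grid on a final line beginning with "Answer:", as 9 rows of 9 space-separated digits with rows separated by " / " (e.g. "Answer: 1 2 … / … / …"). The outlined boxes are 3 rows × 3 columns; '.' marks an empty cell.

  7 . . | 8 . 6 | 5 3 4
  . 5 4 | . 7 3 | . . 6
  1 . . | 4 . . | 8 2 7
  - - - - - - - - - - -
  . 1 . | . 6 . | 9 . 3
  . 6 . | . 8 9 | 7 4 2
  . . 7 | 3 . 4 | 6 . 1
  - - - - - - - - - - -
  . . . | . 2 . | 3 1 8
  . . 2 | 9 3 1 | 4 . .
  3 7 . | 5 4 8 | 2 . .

Step 1. [r1c3∈{9}] nothing but 9 survives at r1c3, so r1c3=9.
Step 2. [r5c1∈{5}] r5c1's peers cover all but 5 ⇒ r5c1=5.
Step 3. [r4c6∈{2,5,7}] col 6 places 2 nowhere but r4c6, so r4c6=2.
Step 4. [r2c1∈{2,8}] row 2 places 8 nowhere but r2c1. So r2c1=8.
Step 5. [r8c1∈{6}] r8c1's peers cover all but 6 ⇒ r8c1=6.
Step 6. [r4c8∈{5,8}] r4c8 is the only open cell in row 4 admitting 5 ⇒ r4c8=5.
Step 7. [r6c1∈{2,9}] r6c1 is the only open cell in col 1 admitting 2 ⇒ r6c1=2.
Step 8. [r7c1∈{4,9}] r7c1 is the only open cell in col 1 admitting 9. So r7c1=9.
Step 9. [r9c8∈{6,9}] 6 has one home in row 9: r9c8, so r9c8=6.
Step 10. [r3c6∈{5}] r3c6 has the single candidate 5. So r3c6=5.
Step 11. [r5c3∈{3}] nothing but 3 survives at r5c3, so r5c3=3.
Step 12. [r5c4∈{1}] r5c4's peers cover all but 1 ⇒ r5c4=1.
Step 13. [r7c4∈{6,7}] in row 7, 6 fits only at r7c4. So r7c4=6.
Step 14. [r6c2∈{8,9}] across row 6, 9 lands solely at r6c2. So r6c2=9.
Step 15. [r4c4∈{7}] r4c4 is down to just 7 ⇒ r4c4=7.
Step 16. [r8c9∈{5}] r8c9 is down to just 5 ⇒ r8c9=5.
Step 17. [r6c5∈{5}] r6c5 is down to just 5 ⇒ r6c5=5.
Step 18. [r2c4∈{2}] r2c4 is down to just 2. So r2c4=2.
Step 19. [r3c2∈{3}] r3c2's peers cover all but 3 ⇒ r3c2=3.
Step 20. [r4c3∈{8}] only 8 remains possible at r4c3 ⇒ r4c3=8.
Step 21. [r2c8∈{9}] only 9 remains possible at r2c8. So r2c8=9.
Step 22. [r3c5∈{9}] r3c5 has the single candidate 9. So r3c5=9.
Step 23. [r8c8∈{7}] r8c8's peers cover all but 7, so r8c8=7.
Step 24. [r9c9∈{9}] r9c9 has the single candidate 9 ⇒ r9c9=9.
Step 25. [r7c3∈{5}] only 5 remains possible at r7c3. So r7c3=5.
Step 26. [r7c2∈{4}] r7c2's peers cover all but 4 ⇒ r7c2=4.
Step 27. [r1c5∈{1}] r1c5's peers cover all but 1 ⇒ r1c5=1.
Step 28. [r6c8∈{8}] only 8 remains possible at r6c8, so r6c8=8.
Step 29. [r9c3∈{1}] r9c3 is down to just 1, so r9c3=1.
Step 30. [r1c2∈{2}] r1c2 is down to just 2. So r1c2=2.
Step 31. [r7c6∈{7}] r7c6 has the single candidate 7 ⇒ r7c6=7.
Step 32. [r3c3∈{6}] r3c3's peers cover all but 6 ⇒ r3c3=6.
Step 33. [r4c1∈{4}] r4c1 has the single candidate 4 ⇒ r4c1=4.
Step 34. [r8c2∈{8}] r8c2's peers cover all but 8 ⇒ r8c2=8.
Step 35. [r2c7∈{1}] r2c7 has the single candidate 1 ⇒ r2c7=1.

Answer: 7 2 9 8 1 6 5 3 4 / 8 5 4 2 7 3 1 9 6 / 1 3 6 4 9 5 8 2 7 / 4 1 8 7 6 2 9 5 3 / 5 6 3 1 8 9 7 4 2 / 2 9 7 3 5 4 6 8 1 / 9 4 5 6 2 7 3 1 8 / 6 8 2 9 3 1 4 7 5 / 3 7 1 5 4 8 2 6 9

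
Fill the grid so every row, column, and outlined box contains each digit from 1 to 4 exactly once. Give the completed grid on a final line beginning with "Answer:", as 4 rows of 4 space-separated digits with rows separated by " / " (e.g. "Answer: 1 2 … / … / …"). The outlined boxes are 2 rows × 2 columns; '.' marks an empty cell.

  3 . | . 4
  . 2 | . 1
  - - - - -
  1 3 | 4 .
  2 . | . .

Step 1. [r4c3∈{1,3}] in row 4, 1 fits only at r4c3, so r4c3=1.
Step 2. [r4c4∈{3}] only 3 remains possible at r4c4, so r4c4=3.
Step 3. [r3c4∈{2}] r3c4 has the single candidate 2 ⇒ r3c4=2.
Step 4. [r2c1∈{4}] only 4 remains possible at r2c1 ⇒ r2c1=4.
Step 5. [r2c3∈{3}] r2c3 is down to just 3 ⇒ r2c3=3.
Step 6. [r1c2∈{1}] r1c2 has the single candidate 1. So r1c2=1.
Step 7. [r4c2∈{4}] r4c2 is down to just 4, so r4c2=4.
Step 8. [r1c3∈{2}] r1c3 has the single candidate 2 ⇒ r1c3=2.

Answer: 3 1 2 4 / 4 2 3 1 / 1 3 4 2 / 2 4 1 3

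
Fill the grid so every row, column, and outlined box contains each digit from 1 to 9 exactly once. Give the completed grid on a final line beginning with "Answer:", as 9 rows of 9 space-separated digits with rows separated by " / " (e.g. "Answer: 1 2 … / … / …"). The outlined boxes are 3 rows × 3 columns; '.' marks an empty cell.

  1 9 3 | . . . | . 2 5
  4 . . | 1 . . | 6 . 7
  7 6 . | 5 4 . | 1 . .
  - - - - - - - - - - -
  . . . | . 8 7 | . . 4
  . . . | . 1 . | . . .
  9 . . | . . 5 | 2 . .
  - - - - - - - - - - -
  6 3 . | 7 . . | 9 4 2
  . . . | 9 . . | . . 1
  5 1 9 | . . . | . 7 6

Step 1. [r7c3∈{8}] r7c3's peers cover all but 8, so r7c3=8.
Step 2. [r5c6∈{2,3,4,6,9}] 9 has one home in box 5: r5c6 ⇒ r5c6=9.
Step 3. [r5c1∈{2,3,8}] r5c1 is the only open cell in col 1 admitting 8. So r5c1=8.
Step 4. [r5c9∈{3}] nothing but 3 survives at r5c9 ⇒ r5c9=3.
Step 5. [r3c3∈{2}] r3c3's peers cover all but 2. So r3c3=2.
Step 6. [r4c7∈{5}] r4c7's peers cover all but 5 ⇒ r4c7=5.
Step 7. [r5c8∈{6}] r5c8's peers cover all but 6. So r5c8=6.
Step 8. [r4c2∈{2}] only 2 remains possible at r4c2. So r4c2=2.
Step 9. [r3c9∈{8,9}] in col 9, 9 fits only at r3c9, so r3c9=9.
Step 10. [r2c2∈{5,8}] r2c2 is the only open cell in col 2 admitting 8 ⇒ r2c2=8.
Step 11. [r2c8∈{3}] r2c8 is down to just 3 ⇒ r2c8=3.
Step 12. [r3c8∈{8}] r3c8 is down to just 8 ⇒ r3c8=8.
Step 13. [r2c6∈{2}] only 2 remains possible at r2c6. So r2c6=2.
Step 14. [r5c2∈{4,5,7}] r5c2 is the only open cell in col 2 admitting 5. So r5c2=5.
Step 15. [r3c6∈{3}] nothing but 3 survives at r3c6. So r3c6=3.
Step 16. [r6c8∈{1}] r6c8 has the single candidate 1. So r6c8=1.
Step 17. [r5c4∈{2,4}] row 5 places 2 nowhere but r5c4, so r5c4=2.
Step 18. [r6c4∈{3,4,6}] box 5 places 4 nowhere but r6c4 ⇒ r6c4=4.
Step 19. [r6c5∈{3,6}] 3 has one home in row 6: r6c5, so r6c5=3.
Step 20. [r8c2∈{4,7}] 4 has one home in col 2: r8c2 ⇒ r8c2=4.
Step 21. [r6c3∈{6,7}] r6c3 is the only open cell in row 6 admitting 6, so r6c3=6.
Step 22. [r9c4∈{3,8}] 3 has one home in col 4: r9c4. So r9c4=3.
Step 23. [r1c4∈{6,8}] 8 has one home in col 4: r1c4, so r1c4=8.
Step 24. [r1c6∈{6}] nothing but 6 survives at r1c6 ⇒ r1c6=6.
Step 25. [r8c5∈{2,5,6}] across row 8, 6 lands solely at r8c5, so r8c5=6.
Step 26. [r9c7∈{8}] r9c7 is down to just 8. So r9c7=8.
Step 27. [r6c2∈{7}] r6c2's peers cover all but 7. So r6c2=7.
Step 28. [r8c1∈{2}] r8c1 has the single candidate 2, so r8c1=2.
Step 29. [r5c3∈{4}] only 4 remains possible at r5c3 ⇒ r5c3=4.
Step 30. [r7c6∈{1}] nothing but 1 survives at r7c6. So r7c6=1.
Step 31. [r8c8∈{5}] nothing but 5 survives at r8c8 ⇒ r8c8=5.
Step 32. [r4c4∈{6}] only 6 remains possible at r4c4, so r4c4=6.
Step 33. [r5c7∈{7}] r5c7 is down to just 7. So r5c7=7.
Step 34. [r8c7∈{3}] r8c7's peers cover all but 3, so r8c7=3.
Step 35. [r9c6∈{4}] r9c6's peers cover all but 4 ⇒ r9c6=4.
Step 36. [r1c7∈{4}] r1c7's peers cover all but 4. So r1c7=4.
Step 37. [r1c5∈{7}] r1c5 has the single candidate 7 ⇒ r1c5=7.
Step 38. [r4c3∈{1}] only 1 remains possible at r4c3, so r4c3=1.
Step 39. [r2c3∈{5}] nothing but 5 survives at r2c3 ⇒ r2c3=5.
Step 40. [r4c8∈{9}] nothing but 9 survives at r4c8, so r4c8=9.
Step 41. [r8c6∈{8}] nothing but 8 survives at r8c6. So r8c6=8.
Step 42. [r9c5∈{2}] nothing but 2 survives at r9c5 ⇒ r9c5=2.
Step 43. [r8c3∈{7}] nothing but 7 survives at r8c3, so r8c3=7.
Step 44. [r7c5∈{5}] nothing but 5 survives at r7c5 ⇒ r7c5=5.
Step 45. [r6c9∈{8}] r6c9's peers cover all but 8 ⇒ r6c9=8.
Step 46. [r2c5∈{9}] nothing but 9 survives at r2c5, so r2c5=9.
Step 47. [r4c1∈{3}] only 3 remains possible at r4c1. So r4c1=3.

Answer: 1 9 3 8 7 6 4 2 5 / 4 8 5 1 9 2 6 3 7 / 7 6 2 5 4 3 1 8 9 / 3 2 1 6 8 7 5 9 4 / 8 5 4 2 1 9 7 6 3 / 9 7 6 4 3 5 2 1 8 / 6 3 8 7 5 1 9 4 2 / 2 4 7 9 6 8 3 5 1 / 5 1 9 3 2 4 8 7 6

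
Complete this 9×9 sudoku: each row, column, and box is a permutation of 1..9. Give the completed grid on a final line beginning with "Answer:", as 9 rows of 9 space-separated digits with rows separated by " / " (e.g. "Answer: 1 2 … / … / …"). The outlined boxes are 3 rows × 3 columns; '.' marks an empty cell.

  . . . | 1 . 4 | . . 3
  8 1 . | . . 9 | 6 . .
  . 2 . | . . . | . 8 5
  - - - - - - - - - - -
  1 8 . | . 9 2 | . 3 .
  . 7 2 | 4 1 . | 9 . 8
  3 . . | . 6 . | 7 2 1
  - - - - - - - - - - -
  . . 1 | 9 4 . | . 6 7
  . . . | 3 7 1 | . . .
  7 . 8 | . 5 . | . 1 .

Step 1. [r1c8∈{7,9}] across box 3, 9 lands solely at r1c8. So r1c8=9.
Step 2. [r1c7∈{2}] nothing but 2 survives at r1c7. So r1c7=2.
Step 3. [r2c9∈{4}] only 4 remains possible at r2c9, so r2c9=4.
Step 4. [r8c8∈{4,5}] in col 8, 4 fits only at r8c8, so r8c8=4.
Step 5. [r3c6∈{3,6,7}] r3c6 is the only open cell in col 6 admitting 7, so r3c6=7.
Step 6. [r5c1∈{5,6}] across row 5, 6 lands solely at r5c1 ⇒ r5c1=6.
Step 7. [r1c1∈{5}] r1c1's peers cover all but 5 ⇒ r1c1=5.
Step 8. [r9c2∈{3,4,6,9}] r9c2 is the only open cell in row 9 admitting 4. So r9c2=4.
Step 9. [r6c3∈{4,5,9}] row 6 places 4 nowhere but r6c3. So r6c3=4.
Step 10. [r4c3∈{5}] r4c3 has the single candidate 5 ⇒ r4c3=5.
Step 11. [r9c4∈{2,6}] r9c4 is the only open cell in box 8 admitting 2. So r9c4=2.
Step 12. [r1c2∈{6}] r1c2 has the single candidate 6 ⇒ r1c2=6.
Step 13. [r7c2∈{3,5}] across col 2, 3 lands solely at r7c2, so r7c2=3.
Step 14. [r3c5∈{3}] only 3 remains possible at r3c5 ⇒ r3c5=3.
Step 15. [r7c7∈{5,8}] row 7 places 5 nowhere but r7c7, so r7c7=5.
Step 16. [r3c3∈{9}] r3c3 is down to just 9, so r3c3=9.
Step 17. [r8c1∈{2,9}] r8c1 is the only open cell in col 1 admitting 9, so r8c1=9.
Step 18. [r6c4∈{5,8}] r6c4 is the only open cell in col 4 admitting 8, so r6c4=8.
Step 19. [r5c6∈{3,5}] 3 has one home in row 5: r5c6. So r5c6=3.
Step 20. [r2c8∈{7}] nothing but 7 survives at r2c8. So r2c8=7.
Step 21. [r6c2∈{9}] r6c2 is down to just 9, so r6c2=9.
Step 22. [r1c3∈{7}] only 7 remains possible at r1c3 ⇒ r1c3=7.
Step 23. [r8c7∈{8}] only 8 remains possible at r8c7, so r8c7=8.
Step 24. [r5c8∈{5}] r5c8 has the single candidate 5. So r5c8=5.
Step 25. [r9c6∈{6}] r9c6 has the single candidate 6, so r9c6=6.
Step 26. [r3c7∈{1}] r3c7's peers cover all but 1, so r3c7=1.
Step 27. [r3c4∈{6}] r3c4's peers cover all but 6 ⇒ r3c4=6.
Step 28. [r4c9∈{6}] nothing but 6 survives at r4c9. So r4c9=6.
Step 29. [r7c6∈{8}] r7c6's peers cover all but 8 ⇒ r7c6=8.
Step 30. [r4c4∈{7}] r4c4 is down to just 7. So r4c4=7.
Step 31. [r4c7∈{4}] r4c7 is down to just 4 ⇒ r4c7=4.
Step 32. [r1c5∈{8}] r1c5 is down to just 8 ⇒ r1c5=8.
Step 33. [r2c3∈{3}] only 3 remains possible at r2c3 ⇒ r2c3=3.
Step 34. [r8c3∈{6}] r8c3 is down to just 6 ⇒ r8c3=6.
Step 35. [r2c4∈{5}] r2c4 has the single candidate 5 ⇒ r2c4=5.
Step 36. [r7c1∈{2}] only 2 remains possible at r7c1, so r7c1=2.
Step 37. [r6c6∈{5}] nothing but 5 survives at r6c6. So r6c6=5.
Step 38. [r3c1∈{4}] r3c1 has the single candidate 4 ⇒ r3c1=4.
Step 39. [r9c9∈{9}] r9c9's peers cover all but 9 ⇒ r9c9=9.
Step 40. [r9c7∈{3}] r9c7 has the single candidate 3. So r9c7=3.
Step 41. [r2c5∈{2}] r2c5 has the single candidate 2. So r2c5=2.
Step 42. [r8c9∈{2}] r8c9 has the single candidate 2, so r8c9=2.
Step 43. [r8c2∈{5}] nothing but 5 survives at r8c2. So r8c2=5.

Answer: 5 6 7 1 8 4 2 9 3 / 8 1 3 5 2 9 6 7 4 / 4 2 9 6 3 7 1 8 5 / 1 8 5 7 9 2 4 3 6 / 6 7 2 4 1 3 9 5 8 / 3 9 4 8 6 5 7 2 1 / 2 3 1 9 4 8 5 6 7 / 9 5 6 3 7 1 8 4 2 / 7 4 8 2 5 6 3 1 9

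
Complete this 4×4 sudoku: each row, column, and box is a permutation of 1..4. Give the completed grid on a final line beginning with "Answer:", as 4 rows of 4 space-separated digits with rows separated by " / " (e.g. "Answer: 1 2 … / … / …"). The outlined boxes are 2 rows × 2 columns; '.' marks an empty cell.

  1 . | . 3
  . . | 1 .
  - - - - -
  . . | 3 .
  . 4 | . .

Step 1. [r3c1∈{2}] r3c1 is down to just 2, so r3c1=2.
Step 2. [r3c4∈{1,4}] 4 has one home in row 3: r3c4 ⇒ r3c4=4.
Step 3. [r2c4∈{2}] only 2 remains possible at r2c4. So r2c4=2.
Step 4. [r2c2∈{3}] r2c2's peers cover all but 3 ⇒ r2c2=3.
Step 5. [r4c1∈{3}] r4c1 is down to just 3. So r4c1=3.
Step 6. [r2c1∈{4}] r2c1's peers cover all but 4, so r2c1=4.
Step 7. [r1c3∈{4}] r1c3 is down to just 4, so r1c3=4.
Step 8. [r4c4∈{1}] r4c4 has the single candidate 1. So r4c4=1.
Step 9. [r3c2∈{1}] r3c2's peers cover all but 1, so r3c2=1.
Step 10. [r4c3∈{2}] only 2 remains possible at r4c3, so r4c3=2.
Step 11. [r1c2∈{2}] nothing but 2 survives at r1c2. So r1c2=2.

Answer: 1 2 4 3 / 4 3 1 2 / 2 1 3 4 / 3 4 2 1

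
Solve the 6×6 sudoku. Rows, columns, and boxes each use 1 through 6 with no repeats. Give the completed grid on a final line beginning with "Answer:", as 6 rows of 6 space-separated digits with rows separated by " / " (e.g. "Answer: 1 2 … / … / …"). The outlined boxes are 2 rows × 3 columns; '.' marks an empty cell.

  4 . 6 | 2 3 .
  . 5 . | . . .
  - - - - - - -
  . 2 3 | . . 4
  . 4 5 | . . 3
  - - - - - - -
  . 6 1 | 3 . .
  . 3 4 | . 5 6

Step 1. [r2c6∈{1}] r2c6's peers cover all but 1, so r2c6=1.
Step 2. [r4c5∈{1,2,6}] in row 4, 2 fits only at r4c5, so r4c5=2.
Step 3. [r3c5∈{1,6}] r3c5 is the only open cell in col 5 admitting 1 ⇒ r3c5=1.
Step 4. [r4c4∈{6}] r4c4's peers cover all but 6 ⇒ r4c4=6.
Step 5. [r6c1∈{2}] r6c1 has the single candidate 2, so r6c1=2.
Step 6. [r2c5∈{4,6}] row 2 places 6 nowhere but r2c5, so r2c5=6.
Step 7. [r2c3∈{2}] nothing but 2 survives at r2c3 ⇒ r2c3=2.
Step 8. [r1c2∈{1}] nothing but 1 survives at r1c2, so r1c2=1.
Step 9. [r1c6∈{5}] only 5 remains possible at r1c6. So r1c6=5.
Step 10. [r3c1∈{6}] r3c1 has the single candidate 6, so r3c1=6.
Step 11. [r5c1∈{5}] r5c1's peers cover all but 5 ⇒ r5c1=5.
Step 12. [r4c1∈{1}] r4c1's peers cover all but 1, so r4c1=1.
Step 13. [r3c4∈{5}] r3c4 has the single candidate 5 ⇒ r3c4=5.
Step 14. [r6c4∈{1}] r6c4's peers cover all but 1 ⇒ r6c4=1.
Step 15. [r2c1∈{3}] r2c1's peers cover all but 3 ⇒ r2c1=3.
Step 16. [r5c5∈{4}] nothing but 4 survives at r5c5. So r5c5=4.
Step 17. [r2c4∈{4}] r2c4 is down to just 4 ⇒ r2c4=4.
Step 18. [r5c6∈{2}] r5c6 is down to just 2 ⇒ r5c6=2.

Answer: 4 1 6 2 3 5 / 3 5 2 4 6 1 / 6 2 3 5 1 4 / 1 4 5 6 2 3 / 5 6 1 3 4 2 / 2 3 4 1 5 6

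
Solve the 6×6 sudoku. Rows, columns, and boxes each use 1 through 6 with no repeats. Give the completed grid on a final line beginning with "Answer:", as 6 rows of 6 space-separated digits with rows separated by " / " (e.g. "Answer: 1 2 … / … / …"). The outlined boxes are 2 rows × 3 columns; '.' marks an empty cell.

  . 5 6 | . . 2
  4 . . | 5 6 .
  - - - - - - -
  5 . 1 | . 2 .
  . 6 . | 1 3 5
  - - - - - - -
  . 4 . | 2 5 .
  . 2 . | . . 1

Step 1. [r5c3∈{3}] nothing but 3 survives at r5c3. So r5c3=3.
Step 2. [r1c1∈{1,3}] r1c1 is the only open cell in col 1 admitting 3. So r1c1=3.
Step 3. [r1c4∈{4}] r1c4 is down to just 4, so r1c4=4.
Step 4. [r5c6∈{6}] nothing but 6 survives at r5c6 ⇒ r5c6=6.
Step 5. [r4c3∈{2,4}] r4c3 is the only open cell in row 4 admitting 4, so r4c3=4.
Step 6. [r6c3∈{5}] r6c3 is down to just 5 ⇒ r6c3=5.
Step 7. [r2c3∈{2}] only 2 remains possible at r2c3 ⇒ r2c3=2.
Step 8. [r4c1∈{2}] only 2 remains possible at r4c1 ⇒ r4c1=2.
Step 9. [r6c5∈{4}] r6c5's peers cover all but 4 ⇒ r6c5=4.
Step 10. [r3c6∈{4}] r3c6 has the single candidate 4, so r3c6=4.
Step 11. [r3c2∈{3}] only 3 remains possible at r3c2, so r3c2=3.
Step 12. [r2c2∈{1}] r2c2 is down to just 1, so r2c2=1.
Step 13. [r6c4∈{3}] only 3 remains possible at r6c4 ⇒ r6c4=3.
Step 14. [r5c1∈{1}] r5c1 is down to just 1, so r5c1=1.
Step 15. [r6c1∈{6}] nothing but 6 survives at r6c1, so r6c1=6.
Step 16. [r2c6∈{3}] r2c6 has the single candidate 3. So r2c6=3.
Step 17. [r1c5∈{1}] r1c5 is down to just 1. So r1c5=1.
Step 18. [r3c4∈{6}] r3c4's peers cover all but 6. So r3c4=6.

Answer: 3 5 6 4 1 2 / 4 1 2 5 6 3 / 5 3 1 6 2 4 / 2 6 4 1 3 5 / 1 4 3 2 5 6 / 6 2 5 3 4 1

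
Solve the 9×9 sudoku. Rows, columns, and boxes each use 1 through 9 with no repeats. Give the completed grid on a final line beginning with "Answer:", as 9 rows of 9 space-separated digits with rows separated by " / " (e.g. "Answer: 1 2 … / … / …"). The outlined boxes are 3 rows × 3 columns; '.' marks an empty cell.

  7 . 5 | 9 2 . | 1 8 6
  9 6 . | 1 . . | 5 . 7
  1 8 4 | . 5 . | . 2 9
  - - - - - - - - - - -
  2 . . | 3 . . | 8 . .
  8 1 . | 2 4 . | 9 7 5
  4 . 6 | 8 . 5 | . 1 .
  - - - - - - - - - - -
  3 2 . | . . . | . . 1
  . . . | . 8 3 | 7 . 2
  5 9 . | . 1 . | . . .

Step 1. [r4c8∈{4,6}] in box 6, 6 fits only at r4c8. So r4c8=6.
Step 2. [r7c5∈{6,7,9}] across col 5, 6 lands solely at r7c5 ⇒ r7c5=6.
Step 3. [r7c7∈{4}] r7c7's peers cover all but 4. So r7c7=4.
Step 4. [r6c5∈{7,9}] row 6 places 9 nowhere but r6c5, so r6c5=9.
Step 5. [r4c5∈{7}] only 7 remains possible at r4c5. So r4c5=7.
Step 6. [r9c8∈{3}] nothing but 3 survives at r9c8 ⇒ r9c8=3.
Step 7. [r3c4∈{6,7}] across col 4, 6 lands solely at r3c4, so r3c4=6.
Step 8. [r6c9∈{3}] r6c9 is down to just 3, so r6c9=3.
Step 9. [r1c6∈{4}] only 4 remains possible at r1c6, so r1c6=4.
Step 10. [r9c4∈{4,7}] r9c4 is the only open cell in row 9 admitting 4, so r9c4=4.
Step 11. [r7c4∈{5,7}] col 4 places 7 nowhere but r7c4. So r7c4=7.
Step 12. [r8c8∈{5,9}] r8c8 is the only open cell in row 8 admitting 9 ⇒ r8c8=9.
Step 13. [r7c3∈{8}] r7c3 has the single candidate 8, so r7c3=8.
Step 14. [r2c5∈{3}] only 3 remains possible at r2c5 ⇒ r2c5=3.
Step 15. [r4c3∈{9}] r4c3's peers cover all but 9 ⇒ r4c3=9.
Step 16. [r4c2∈{5}] nothing but 5 survives at r4c2, so r4c2=5.
Step 17. [r2c8∈{4}] r2c8 is down to just 4, so r2c8=4.
Step 18. [r9c3∈{7}] r9c3 has the single candidate 7. So r9c3=7.
Step 19. [r8c4∈{5}] r8c4 has the single candidate 5, so r8c4=5.
Step 20. [r3c6∈{7}] r3c6 has the single candidate 7, so r3c6=7.
Step 21. [r8c1∈{6}] r8c1 has the single candidate 6. So r8c1=6.
Step 22. [r2c3∈{2}] r2c3 is down to just 2. So r2c3=2.
Step 23. [r7c8∈{5}] only 5 remains possible at r7c8 ⇒ r7c8=5.
Step 24. [r7c6∈{9}] only 9 remains possible at r7c6, so r7c6=9.
Step 25. [r6c2∈{7}] r6c2 is down to just 7 ⇒ r6c2=7.
Step 26. [r5c3∈{3}] r5c3 is down to just 3, so r5c3=3.
Step 27. [r1c2∈{3}] only 3 remains possible at r1c2. So r1c2=3.
Step 28. [r4c9∈{4}] nothing but 4 survives at r4c9, so r4c9=4.
Step 29. [r9c9∈{8}] r9c9's peers cover all but 8 ⇒ r9c9=8.
Step 30. [r9c7∈{6}] only 6 remains possible at r9c7, so r9c7=6.
Step 31. [r8c3∈{1}] r8c3 is down to just 1, so r8c3=1.
Step 32. [r2c6∈{8}] r2c6's peers cover all but 8 ⇒ r2c6=8.
Step 33. [r5c6∈{6}] r5c6 is down to just 6 ⇒ r5c6=6.
Step 34. [r4c6∈{1}] r4c6's peers cover all but 1. So r4c6=1.
Step 35. [r6c7∈{2}] r6c7 has the single candidate 2. So r6c7=2.
Step 36. [r8c2∈{4}] r8c2 is down to just 4 ⇒ r8c2=4.
Step 37. [r3c7∈{3}] r3c7's peers cover all but 3 ⇒ r3c7=3.
Step 38. [r9c6∈{2}] nothing but 2 survives at r9c6, so r9c6=2.

Answer: 7 3 5 9 2 4 1 8 6 / 9 6 2 1 3 8 5 4 7 / 1 8 4 6 5 7 3 2 9 / 2 5 9 3 7 1 8 6 4 / 8 1 3 2 4 6 9 7 5 / 4 7 6 8 9 5 2 1 3 / 3 2 8 7 6 9 4 5 1 / 6 4 1 5 8 3 7 9 2 / 5 9 7 4 1 2 6 3 8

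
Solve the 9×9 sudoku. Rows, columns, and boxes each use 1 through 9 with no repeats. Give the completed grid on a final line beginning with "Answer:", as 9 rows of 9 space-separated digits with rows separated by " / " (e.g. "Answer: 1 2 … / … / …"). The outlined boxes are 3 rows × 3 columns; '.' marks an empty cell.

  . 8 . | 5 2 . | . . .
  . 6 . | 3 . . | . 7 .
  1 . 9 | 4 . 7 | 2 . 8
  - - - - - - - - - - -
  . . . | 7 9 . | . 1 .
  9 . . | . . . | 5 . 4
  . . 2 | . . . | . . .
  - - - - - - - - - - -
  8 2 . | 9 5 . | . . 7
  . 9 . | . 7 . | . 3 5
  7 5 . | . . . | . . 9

Step 1. [r9c8∈{2,4,6,8}] r9c8 is the only open cell in box 9 admitting 2. So r9c8=2.
Step 2. [r3c5∈{6}] r3c5's peers cover all but 6, so r3c5=6.
Step 3. [r6c7∈{3,6,7,8,9}] across col 7, 7 lands solely at r6c7, so r6c7=7.
Step 4. [r3c2∈{3}] r3c2 has the single candidate 3. So r3c2=3.
Step 5. [r1c1∈{4}] r1c1 has the single candidate 4. So r1c1=4.
Step 6. [r8c1∈{6}] r8c1 has the single candidate 6, so r8c1=6.
Step 7. [r7c8∈{4,6}] col 8 places 4 nowhere but r7c8 ⇒ r7c8=4.
Step 8. [r2c9∈{1}] r2c9's peers cover all but 1 ⇒ r2c9=1.
Step 9. [r1c6∈{1,9}] row 1 places 1 nowhere but r1c6, so r1c6=1.
Step 10. [r2c5∈{8}] nothing but 8 survives at r2c5 ⇒ r2c5=8.
Step 11. [r4c9∈{2,3,6}] in col 9, 2 fits only at r4c9. So r4c9=2.
Step 12. [r4c2∈{4}] nothing but 4 survives at r4c2 ⇒ r4c2=4.
Step 13. [r6c2∈{1}] r6c2 is down to just 1 ⇒ r6c2=1.
Step 14. [r6c8∈{6,8,9}] row 6 places 9 nowhere but r6c8, so r6c8=9.
Step 15. [r5c8∈{6,8}] across col 8, 8 lands solely at r5c8 ⇒ r5c8=8.
Step 16. [r4c3∈{3,5,6,8}] r4c3 is the only open cell in col 3 admitting 8, so r4c3=8.
Step 17. [r5c3∈{3,6,7}] in col 3, 6 fits only at r5c3, so r5c3=6.
Step 18. [r1c7∈{3,6,9}] row 1 places 9 nowhere but r1c7 ⇒ r1c7=9.
Step 19. [r4c7∈{3,6}] col 7 places 3 nowhere but r4c7, so r4c7=3.
Step 20. [r4c6∈{5,6}] 6 has one home in row 4: r4c6 ⇒ r4c6=6.
Step 21. [r7c6∈{3}] nothing but 3 survives at r7c6 ⇒ r7c6=3.
Step 22. [r7c3∈{1}] r7c3's peers cover all but 1. So r7c3=1.
Step 23. [r6c4∈{8}] only 8 remains possible at r6c4 ⇒ r6c4=8.
Step 24. [r5c5∈{1,3}] row 5 places 3 nowhere but r5c5. So r5c5=3.
Step 25. [r9c5∈{1,4}] r9c5 is the only open cell in col 5 admitting 1 ⇒ r9c5=1.
Step 26. [r4c1∈{5}] r4c1's peers cover all but 5, so r4c1=5.
Step 27. [r5c6∈{2}] r5c6 has the single candidate 2, so r5c6=2.
Step 28. [r8c3∈{4}] r8c3 is down to just 4, so r8c3=4.
Step 29. [r9c6∈{4,8}] across row 9, 4 lands solely at r9c6, so r9c6=4.
Step 30. [r9c7∈{6,8}] across row 9, 8 lands solely at r9c7. So r9c7=8.
Step 31. [r1c9∈{3,6}] across row 1, 3 lands solely at r1c9, so r1c9=3.
Step 32. [r7c7∈{6}] r7c7 has the single candidate 6. So r7c7=6.
Step 33. [r2c6∈{9}] r2c6's peers cover all but 9 ⇒ r2c6=9.
Step 34. [r6c5∈{4}] r6c5's peers cover all but 4. So r6c5=4.
Step 35. [r1c8∈{6}] r1c8 is down to just 6 ⇒ r1c8=6.
Step 36. [r9c3∈{3}] only 3 remains possible at r9c3 ⇒ r9c3=3.
Step 37. [r2c1∈{2}] r2c1 has the single candidate 2 ⇒ r2c1=2.
Step 38. [r6c1∈{3}] r6c1 has the single candidate 3. So r6c1=3.
Step 39. [r8c7∈{1}] r8c7 is down to just 1, so r8c7=1.
Step 40. [r5c2∈{7}] nothing but 7 survives at r5c2, so r5c2=7.
Step 41. [r8c6∈{8}] r8c6's peers cover all but 8 ⇒ r8c6=8.
Step 42. [r2c3∈{5}] only 5 remains possible at r2c3. So r2c3=5.
Step 43. [r3c8∈{5}] nothing but 5 survives at r3c8, so r3c8=5.
Step 44. [r6c6∈{5}] r6c6 has the single candidate 5, so r6c6=5.
Step 45. [r8c4∈{2}] r8c4's peers cover all but 2, so r8c4=2.
Step 46. [r5c4∈{1}] only 1 remains possible at r5c4 ⇒ r5c4=1.
Step 47. [r9c4∈{6}] nothing but 6 survives at r9c4. So r9c4=6.
Step 48. [r1c3∈{7}] r1c3's peers cover all but 7, so r1c3=7.
Step 49. [r6c9∈{6}] r6c9 has the single candidate 6, so r6c9=6.
Step 50. [r2c7∈{4}] only 4 remains possible at r2c7, so r2c7=4.

Answer: 4 8 7 5 2 1 9 6 3 / 2 6 5 3 8 9 4 7 1 / 1 3 9 4 6 7 2 5 8 / 5 4 8 7 9 6 3 1 2 / 9 7 6 1 3 2 5 8 4 / 3 1 2 8 4 5 7 9 6 / 8 2 1 9 5 3 6 4 7 / 6 9 4 2 7 8 1 3 5 / 7 5 3 6 1 4 8 2 9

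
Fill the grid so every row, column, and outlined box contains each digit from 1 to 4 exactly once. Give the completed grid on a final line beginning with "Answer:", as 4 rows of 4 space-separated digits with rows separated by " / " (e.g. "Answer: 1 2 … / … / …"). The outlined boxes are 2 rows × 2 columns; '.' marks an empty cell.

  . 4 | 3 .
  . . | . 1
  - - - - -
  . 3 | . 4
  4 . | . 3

Step 1. [r2c2∈{2}] r2c2's peers cover all but 2, so r2c2=2.
Step 2. [r4c2∈{1}] nothing but 1 survives at r4c2 ⇒ r4c2=1.
Step 3. [r3c3∈{1,2}] across row 3, 1 lands solely at r3c3, so r3c3=1.
Step 4. [r2c3∈{4}] r2c3 has the single candidate 4 ⇒ r2c3=4.
Step 5. [r4c3∈{2}] r4c3's peers cover all but 2 ⇒ r4c3=2.
Step 6. [r1c4∈{2}] r1c4 is down to just 2 ⇒ r1c4=2.
Step 7. [r2c1∈{3}] r2c1's peers cover all but 3, so r2c1=3.
Step 8. [r1c1∈{1}] nothing but 1 survives at r1c1, so r1c1=1.
Step 9. [r3c1∈{2}] r3c1's peers cover all but 2. So r3c1=2.

Answer: 1 4 3 2 / 3 2 4 1 / 2 3 1 4 / 4 1 2 3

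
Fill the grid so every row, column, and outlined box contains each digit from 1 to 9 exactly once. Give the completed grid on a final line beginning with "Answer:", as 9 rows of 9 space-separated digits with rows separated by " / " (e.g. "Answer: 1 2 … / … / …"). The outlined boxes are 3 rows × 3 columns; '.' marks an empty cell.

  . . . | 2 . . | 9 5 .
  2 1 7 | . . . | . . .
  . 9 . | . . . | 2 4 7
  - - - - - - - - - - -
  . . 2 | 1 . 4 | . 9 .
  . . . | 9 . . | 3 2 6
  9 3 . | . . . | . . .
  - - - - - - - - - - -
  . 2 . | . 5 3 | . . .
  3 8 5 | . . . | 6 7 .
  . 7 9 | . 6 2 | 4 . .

Step 1. [r2c7∈{8}] only 8 remains possible at r2c7 ⇒ r2c7=8.
Step 2. [r7c7∈{1}] r7c7 is down to just 1, so r7c7=1.
Step 3. [r3c1∈{5,6,8}] 5 has one home in box 1: r3c1. So r3c1=5.
Step 4. [r7c8∈{8}] r7c8 has the single candidate 8. So r7c8=8.
Step 5. [r4c5∈{3,7,8}] row 4 places 3 nowhere but r4c5. So r4c5=3.
Step 6. [r1c9∈{1,3}] box 3 places 1 nowhere but r1c9, so r1c9=1.
Step 7. [r1c3∈{3,4,6,8}] r1c3 is the only open cell in row 1 admitting 3 ⇒ r1c3=3.
Step 8. [r3c4∈{3,6,8}] r3c4 is the only open cell in row 3 admitting 3. So r3c4=3.
Step 9. [r8c4∈{4}] r8c4 is down to just 4, so r8c4=4.
Step 10. [r9c9∈{3,5}] row 9 places 5 nowhere but r9c9 ⇒ r9c9=5.
Step 11. [r2c8∈{3,6}] col 8 places 6 nowhere but r2c8, so r2c8=6.
Step 12. [r6c4∈{5,6,7,8}] col 4 places 6 nowhere but r6c4. So r6c4=6.
Step 13. [r6c9∈{4,8}] col 9 places 4 nowhere but r6c9 ⇒ r6c9=4.
Step 14. [r2c5∈{4,9}] across row 2, 4 lands solely at r2c5, so r2c5=4.
Step 15. [r8c5∈{1,9}] col 5 places 9 nowhere but r8c5, so r8c5=9.
Step 16. [r3c5∈{1,8}] across col 5, 1 lands solely at r3c5, so r3c5=1.
Step 17. [r6c5∈{2,7,8}] r6c5 is the only open cell in row 6 admitting 2, so r6c5=2.
Step 18. [r6c3∈{1,8}] 1 in row 5 is pinned to box 4 ⇒ r6c3≠1.
Step 19. [r6c3∈{8}] r6c3 has the single candidate 8. So r6c3=8.
Step 20. [r3c6∈{6,8}] 8 has one home in row 3: r3c6, so r3c6=8.
Step 21. [r1c6∈{6,7}] col 6 places 6 nowhere but r1c6, so r1c6=6.
Step 22. [r4c2∈{5,6}] 6 has one home in col 2: r4c2, so r4c2=6.
Step 23. [r1c2∈{4}] r1c2 is down to just 4, so r1c2=4.
Step 24. [r4c1∈{7}] r4c1 is down to just 7, so r4c1=7.
Step 25. [r5c3∈{1,4}] across col 3, 1 lands solely at r5c3 ⇒ r5c3=1.
Step 26. [r6c7∈{5,7}] r6c7 is the only open cell in col 7 admitting 7 ⇒ r6c7=7.
Step 27. [r5c6∈{5,7}] col 6 places 7 nowhere but r5c6. So r5c6=7.
Step 28. [r7c1∈{4,6}] r7c1 is the only open cell in col 1 admitting 6. So r7c1=6.
Step 29. [r2c6∈{5,9}] r2c6 is the only open cell in row 2 admitting 9, so r2c6=9.
Step 30. [r2c9∈{3}] nothing but 3 survives at r2c9 ⇒ r2c9=3.
Step 31. [r4c7∈{5}] r4c7 has the single candidate 5. So r4c7=5.
Step 32. [r5c5∈{8}] r5c5's peers cover all but 8 ⇒ r5c5=8.
Step 33. [r8c9∈{2}] only 2 remains possible at r8c9. So r8c9=2.
Step 34. [r1c1∈{8}] nothing but 8 survives at r1c1, so r1c1=8.
Step 35. [r7c3∈{4}] r7c3's peers cover all but 4 ⇒ r7c3=4.
Step 36. [r3c3∈{6}] nothing but 6 survives at r3c3. So r3c3=6.
Step 37. [r6c6∈{5}] r6c6 is down to just 5, so r6c6=5.
Step 38. [r9c4∈{8}] nothing but 8 survives at r9c4 ⇒ r9c4=8.
Step 39. [r5c2∈{5}] only 5 remains possible at r5c2. So r5c2=5.
Step 40. [r8c6∈{1}] nothing but 1 survives at r8c6. So r8c6=1.
Step 41. [r7c9∈{9}] only 9 remains possible at r7c9 ⇒ r7c9=9.
Step 42. [r6c8∈{1}] only 1 remains possible at r6c8. So r6c8=1.
Step 43. [r4c9∈{8}] r4c9 is down to just 8, so r4c9=8.
Step 44. [r1c5∈{7}] only 7 remains possible at r1c5. So r1c5=7.
Step 45. [r7c4∈{7}] r7c4 is down to just 7. So r7c4=7.
Step 46. [r5c1∈{4}] r5c1's peers cover all but 4. So r5c1=4.
Step 47. [r2c4∈{5}] r2c4 has the single candidate 5. So r2c4=5.
Step 48. [r9c1∈{1}] r9c1 is down to just 1. So r9c1=1.
Step 49. [r9c8∈{3}] r9c8's peers cover all but 3, so r9c8=3.

Answer: 8 4 3 2 7 6 9 5 1 / 2 1 7 5 4 9 8 6 3 / 5 9 6 3 1 8 2 4 7 / 7 6 2 1 3 4 5 9 8 / 4 5 1 9 8 7 3 2 6 / 9 3 8 6 2 5 7 1 4 / 6 2 4 7 5 3 1 8 9 / 3 8 5 4 9 1 6 7 2 / 1 7 9 8 6 2 4 3 5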